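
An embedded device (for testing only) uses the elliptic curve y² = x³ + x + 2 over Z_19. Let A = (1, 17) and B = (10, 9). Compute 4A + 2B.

(8, 16)

First 4A:
Double-and-add on 4 = (100)₂. Start with A = (1, 17) for the leading 1-bit.
double: tangent at (1, 17): λ = (3·1² + 1)/(2·17) ≡ 4/15. 15⁻¹ ≡ 14 (mod 19), so λ ≡ 4·14 ≡ 18.
  x = λ² - 1 - 1 = 324 - 2 ≡ 18; y = λ·(1 - 18) - 17 ≡ 0. → (18, 0)
double: (18, 0) + (18, 0): same x and y₁ ≡ -y₂, so the sum is O.
4A = O.
Next 2B:
Repeated addition: build up to 2B.
2B: tangent at (10, 9): λ = (3·10² + 1)/(2·9) ≡ 16/18. 18⁻¹ ≡ 18 (mod 19) since 18·18 = 324 ≡ 1, so λ ≡ 16·18 ≡ 3.
  x = λ² - 10 - 10 = 9 - 20 ≡ 8; y = λ·(10 - 8) - 9 ≡ 16. → (8, 16)
2B = (8, 16).
Finally 4A + 2B:
O + (8, 16) = (8, 16) (identity).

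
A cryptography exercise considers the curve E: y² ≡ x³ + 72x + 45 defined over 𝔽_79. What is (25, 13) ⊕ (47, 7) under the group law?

(25, 13) + (47, 7). λ = (7 - 13)/(47 - 25) ≡ 73/22 mod 79. 22⁻¹ ≡ 18 (mod 79), so λ ≡ 50.
  x = λ² - 25 - 47 = 2500 - 72 ≡ 58; y = λ·(25 - 58) - 13 ≡ 75. → (58, 75)

(58, 75)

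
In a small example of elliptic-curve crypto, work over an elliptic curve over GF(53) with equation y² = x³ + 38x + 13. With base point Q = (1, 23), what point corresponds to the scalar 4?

Double-and-add on 4 = (100)₂. Start with Q = (1, 23) for the leading 1-bit.
double: tangent at (1, 23): λ = (3·1² + 38)/(2·23) ≡ 41/46. 46⁻¹ ≡ 15 (mod 53) since 46·15 = 690 ≡ 1, so λ ≡ 41·15 ≡ 32.
  x = λ² - 1 - 1 = 1024 - 2 ≡ 15; y = λ·(1 - 15) - 23 ≡ 6. → (15, 6)
double: tangent at (15, 6): λ = (3·15² + 38)/(2·6) ≡ 24/12. 12⁻¹ ≡ 31 (mod 53), so λ ≡ 24·31 ≡ 2.
  x = λ² - 15 - 15 = 4 - 30 ≡ 27; y = λ·(15 - 27) - 6 ≡ 23. → (27, 23)

(27, 23)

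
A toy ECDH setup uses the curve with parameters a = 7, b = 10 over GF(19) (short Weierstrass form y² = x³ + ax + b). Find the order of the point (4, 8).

2P: tangent at (4, 8): λ = (3·4² + 7)/(2·8) ≡ 17/16. 16⁻¹ ≡ 6 (mod 19) since 16·6 = 96 ≡ 1, so λ ≡ 17·6 ≡ 7.
  x = λ² - 4 - 4 = 49 - 8 ≡ 3; y = λ·(4 - 3) - 8 ≡ 18. → (3, 18)
3P: (3, 18) + (4, 8). λ = (8 - 18)/(4 - 3) ≡ 9/1 mod 19. 1⁻¹ ≡ 1 (mod 19), so λ ≡ 9.
  x = λ² - 3 - 4 = 81 - 7 ≡ 17; y = λ·(3 - 17) - 18 ≡ 8. → (17, 8)
4P: (17, 8) + (4, 8). λ = (8 - 8)/(4 - 17) ≡ 0/6 mod 19. 6⁻¹ ≡ 16 (mod 19) since 6·16 = 96 ≡ 1, so λ ≡ 0.
  x = λ² - 17 - 4 = 0 - 21 ≡ 17; y = λ·(17 - 17) - 8 ≡ 11. → (17, 11)
5P: (17, 11) + (4, 8). λ = (8 - 11)/(4 - 17) ≡ 16/6 mod 19. 6⁻¹ ≡ 16 (mod 19), so λ ≡ 9.
  x = λ² - 17 - 4 = 81 - 21 ≡ 3; y = λ·(17 - 3) - 11 ≡ 1. → (3, 1)
6P: (3, 1) + (4, 8). λ = (8 - 1)/(4 - 3) ≡ 7/1 mod 19. 1⁻¹ ≡ 1 (mod 19) since 1·1 = 1 ≡ 1, so λ ≡ 7.
  x = λ² - 3 - 4 = 49 - 7 ≡ 4; y = λ·(3 - 4) - 1 ≡ 11. → (4, 11)
7P: (4, 11) + (4, 8): same x and y₁ ≡ -y₂, so the sum is 𝒪.
7P = 𝒪, so the order is 7.

7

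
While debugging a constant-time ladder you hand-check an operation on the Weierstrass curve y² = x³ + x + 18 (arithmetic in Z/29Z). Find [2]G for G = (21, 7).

(10, 10)

tangent at (21, 7): λ = (3·21² + 1)/(2·7) ≡ 19/14. 14⁻¹ ≡ 27 (mod 29) since 14·27 = 378 ≡ 1, so λ ≡ 19·27 ≡ 20.
  x = λ² - 21 - 21 = 400 - 42 ≡ 10; y = λ·(21 - 10) - 7 ≡ 10. → (10, 10)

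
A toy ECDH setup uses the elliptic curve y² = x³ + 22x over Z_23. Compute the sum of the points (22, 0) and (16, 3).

(22, 0) + (16, 3). λ = (3 - 0)/(16 - 22) ≡ 3/17 mod 23. 17⁻¹ ≡ 19 (mod 23) since 17·19 = 323 ≡ 1, so λ ≡ 11.
  x = λ² - 22 - 16 = 121 - 38 ≡ 14; y = λ·(22 - 14) - 0 ≡ 19. → (14, 19)

(14, 19)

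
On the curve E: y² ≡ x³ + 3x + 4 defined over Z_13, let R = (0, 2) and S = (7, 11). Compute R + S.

(0, 2) + (7, 11). λ = (11 - 2)/(7 - 0) ≡ 9/7 mod 13. 7⁻¹ ≡ 2 (mod 13), so λ ≡ 5.
  x = λ² - 0 - 7 = 25 - 7 ≡ 5; y = λ·(0 - 5) - 2 ≡ 12. → (5, 12)

(5, 12)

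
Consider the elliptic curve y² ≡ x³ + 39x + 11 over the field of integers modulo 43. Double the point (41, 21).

tangent at (41, 21): λ = (3·41² + 39)/(2·21) ≡ 8/42. 42⁻¹ ≡ 42 (mod 43), so λ ≡ 8·42 ≡ 35.
  x = λ² - 41 - 41 = 1225 - 82 ≡ 25; y = λ·(41 - 25) - 21 ≡ 23. → (25, 23)

(25, 23)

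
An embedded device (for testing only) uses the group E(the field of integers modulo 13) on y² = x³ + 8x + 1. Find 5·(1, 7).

Write P = (1, 7).
Repeated addition: build up to 5P.
2P: tangent at (1, 7): λ = (3·1² + 8)/(2·7) ≡ 11/1. 1⁻¹ ≡ 1 (mod 13), so λ ≡ 11·1 ≡ 11.
  x = λ² - 1 - 1 = 121 - 2 ≡ 2; y = λ·(1 - 2) - 7 ≡ 8. → (2, 8)
3P: (2, 8) + (1, 7). λ = (7 - 8)/(1 - 2) ≡ 12/12 mod 13. 12⁻¹ ≡ 12 (mod 13), so λ ≡ 1.
  x = λ² - 2 - 1 = 1 - 3 ≡ 11; y = λ·(2 - 11) - 8 ≡ 9. → (11, 9)
4P: (11, 9) + (1, 7). λ = (7 - 9)/(1 - 11) ≡ 11/3 mod 13. 3⁻¹ ≡ 9 (mod 13), so λ ≡ 8.
  x = λ² - 11 - 1 = 64 - 12 ≡ 0; y = λ·(11 - 0) - 9 ≡ 1. → (0, 1)
5P: (0, 1) + (1, 7). λ = (7 - 1)/(1 - 0) ≡ 6/1 mod 13. 1⁻¹ ≡ 1 (mod 13) since 1·1 = 1 ≡ 1, so λ ≡ 6.
  x = λ² - 0 - 1 = 36 - 1 ≡ 9; y = λ·(0 - 9) - 1 ≡ 10. → (9, 10)

(9, 10)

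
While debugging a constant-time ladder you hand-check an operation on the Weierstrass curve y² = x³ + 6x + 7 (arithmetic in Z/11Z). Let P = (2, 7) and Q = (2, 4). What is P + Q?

The two points share x = 2 and their y-coordinates satisfy 7 + 4 ≡ 0 (mod 11), so they are inverses. Their sum is O.

O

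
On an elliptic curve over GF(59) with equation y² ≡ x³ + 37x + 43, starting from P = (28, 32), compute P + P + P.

(13, 19)

Repeated addition: build up to 3P.
2P: tangent at (28, 32): λ = (3·28² + 37)/(2·32) ≡ 29/5. 5⁻¹ ≡ 12 (mod 59), so λ ≡ 29·12 ≡ 53.
  x = λ² - 28 - 28 = 2809 - 56 ≡ 39; y = λ·(28 - 39) - 32 ≡ 34. → (39, 34)
3P: (39, 34) + (28, 32). λ = (32 - 34)/(28 - 39) ≡ 57/48 mod 59. 48⁻¹ ≡ 16 (mod 59) since 48·16 = 768 ≡ 1, so λ ≡ 27.
  x = λ² - 39 - 28 = 729 - 67 ≡ 13; y = λ·(39 - 13) - 34 ≡ 19. → (13, 19)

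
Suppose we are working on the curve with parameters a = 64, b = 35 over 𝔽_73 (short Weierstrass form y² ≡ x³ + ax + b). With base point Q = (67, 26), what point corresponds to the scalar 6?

Double-and-add on 6 = (110)₂. Start with Q = (67, 26) for the leading 1-bit.
double: tangent at (67, 26): λ = (3·67² + 64)/(2·26) ≡ 26/52. 52⁻¹ ≡ 66 (mod 73), so λ ≡ 26·66 ≡ 37.
  x = λ² - 67 - 67 = 1369 - 134 ≡ 67; y = λ·(67 - 67) - 26 ≡ 47. → (67, 47)
add Q: (67, 47) + (67, 26): same x and y₁ ≡ -y₂, so the sum is the point at infinity.
double: the point at infinity + the point at infinity = the point at infinity (identity).

O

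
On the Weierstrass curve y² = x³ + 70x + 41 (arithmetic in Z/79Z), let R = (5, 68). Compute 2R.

(78, 72)

tangent at (5, 68): λ = (3·5² + 70)/(2·68) ≡ 66/57. 57⁻¹ ≡ 61 (mod 79) since 57·61 = 3477 ≡ 1, so λ ≡ 66·61 ≡ 76.
  x = λ² - 5 - 5 = 5776 - 10 ≡ 78; y = λ·(5 - 78) - 68 ≡ 72. → (78, 72)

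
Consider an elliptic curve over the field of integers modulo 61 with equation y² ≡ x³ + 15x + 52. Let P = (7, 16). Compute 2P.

(60, 55)

tangent at (7, 16): λ = (3·7² + 15)/(2·16) ≡ 40/32. 32⁻¹ ≡ 21 (mod 61), so λ ≡ 40·21 ≡ 47.
  x = λ² - 7 - 7 = 2209 - 14 ≡ 60; y = λ·(7 - 60) - 16 ≡ 55. → (60, 55)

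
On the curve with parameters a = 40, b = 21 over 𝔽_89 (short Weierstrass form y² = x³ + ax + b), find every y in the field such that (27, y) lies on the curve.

15, 74

x³ + 40x + 21 = 20784 ≡ 47 (mod 89).
Square roots of 47 mod 89: 15 and 74 (since 15² = 225 ≡ 47).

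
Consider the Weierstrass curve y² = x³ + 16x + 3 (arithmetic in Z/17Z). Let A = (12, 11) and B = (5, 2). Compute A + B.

(2, 14)

(12, 11) + (5, 2). λ = (2 - 11)/(5 - 12) ≡ 8/10 mod 17. 10⁻¹ ≡ 12 (mod 17), so λ ≡ 11.
  x = λ² - 12 - 5 = 121 - 17 ≡ 2; y = λ·(12 - 2) - 11 ≡ 14. → (2, 14)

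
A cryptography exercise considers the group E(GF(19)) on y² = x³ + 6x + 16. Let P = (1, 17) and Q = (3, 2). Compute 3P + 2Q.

(0, 15)

First 3P:
Repeated addition: build up to 3P.
2P: tangent at (1, 17): λ = (3·1² + 6)/(2·17) ≡ 9/15. 15⁻¹ ≡ 14 (mod 19) since 15·14 = 210 ≡ 1, so λ ≡ 9·14 ≡ 12.
  x = λ² - 1 - 1 = 144 - 2 ≡ 9; y = λ·(1 - 9) - 17 ≡ 1. → (9, 1)
3P: (9, 1) + (1, 17). λ = (17 - 1)/(1 - 9) ≡ 16/11 mod 19. 11⁻¹ ≡ 7 (mod 19), so λ ≡ 17.
  x = λ² - 9 - 1 = 289 - 10 ≡ 13; y = λ·(9 - 13) - 1 ≡ 7. → (13, 7)
3P = (13, 7).
Next 2Q:
Repeated addition: build up to 2Q.
2Q: tangent at (3, 2): λ = (3·3² + 6)/(2·2) ≡ 14/4. 4⁻¹ ≡ 5 (mod 19), so λ ≡ 14·5 ≡ 13.
  x = λ² - 3 - 3 = 169 - 6 ≡ 11; y = λ·(3 - 11) - 2 ≡ 8. → (11, 8)
2Q = (11, 8).
Finally 3P + 2Q:
(13, 7) + (11, 8). λ = (8 - 7)/(11 - 13) ≡ 1/17 mod 19. 17⁻¹ ≡ 9 (mod 19) since 17·9 = 153 ≡ 1, so λ ≡ 9.
  x = λ² - 13 - 11 = 81 - 24 ≡ 0; y = λ·(13 - 0) - 7 ≡ 15. → (0, 15)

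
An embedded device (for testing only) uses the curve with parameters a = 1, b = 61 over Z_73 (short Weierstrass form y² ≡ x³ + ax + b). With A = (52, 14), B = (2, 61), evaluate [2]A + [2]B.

(59, 2)

First 2A:
Repeated addition: build up to 2A.
2A: tangent at (52, 14): λ = (3·52² + 1)/(2·14) ≡ 10/28. 28⁻¹ ≡ 60 (mod 73), so λ ≡ 10·60 ≡ 16.
  x = λ² - 52 - 52 = 256 - 104 ≡ 6; y = λ·(52 - 6) - 14 ≡ 65. → (6, 65)
2A = (6, 65).
Next 2B:
Repeated addition: build up to 2B.
2B: tangent at (2, 61): λ = (3·2² + 1)/(2·61) ≡ 13/49. 49⁻¹ ≡ 3 (mod 73) since 49·3 = 147 ≡ 1, so λ ≡ 13·3 ≡ 39.
  x = λ² - 2 - 2 = 1521 - 4 ≡ 57; y = λ·(2 - 57) - 61 ≡ 57. → (57, 57)
2B = (57, 57).
Finally 2A + 2B:
(6, 65) + (57, 57). λ = (57 - 65)/(57 - 6) ≡ 65/51 mod 73. 51⁻¹ ≡ 63 (mod 73), so λ ≡ 7.
  x = λ² - 6 - 57 = 49 - 63 ≡ 59; y = λ·(6 - 59) - 65 ≡ 2. → (59, 2)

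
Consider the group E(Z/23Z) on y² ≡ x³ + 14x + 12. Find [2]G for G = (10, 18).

tangent at (10, 18): λ = (3·10² + 14)/(2·18) ≡ 15/13. 13⁻¹ ≡ 16 (mod 23) since 13·16 = 208 ≡ 1, so λ ≡ 15·16 ≡ 10.
  x = λ² - 10 - 10 = 100 - 20 ≡ 11; y = λ·(10 - 11) - 18 ≡ 18. → (11, 18)

(11, 18)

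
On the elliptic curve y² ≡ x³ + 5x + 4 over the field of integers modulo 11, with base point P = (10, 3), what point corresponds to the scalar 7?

Repeated addition: build up to 7P.
2P: tangent at (10, 3): λ = (3·10² + 5)/(2·3) ≡ 8/6. 6⁻¹ ≡ 2 (mod 11), so λ ≡ 8·2 ≡ 5.
  x = λ² - 10 - 10 = 25 - 20 ≡ 5; y = λ·(10 - 5) - 3 ≡ 0. → (5, 0)
3P: (5, 0) + (10, 3). λ = (3 - 0)/(10 - 5) ≡ 3/5 mod 11. 5⁻¹ ≡ 9 (mod 11), so λ ≡ 5.
  x = λ² - 5 - 10 = 25 - 15 ≡ 10; y = λ·(5 - 10) - 0 ≡ 8. → (10, 8)
4P: (10, 8) + (10, 3): same x and y₁ ≡ -y₂, so the sum is ∞.
5P: ∞ + (10, 3) = (10, 3) (identity).
6P: tangent at (10, 3): λ = (3·10² + 5)/(2·3) ≡ 8/6. 6⁻¹ ≡ 2 (mod 11), so λ ≡ 8·2 ≡ 5.
  x = λ² - 10 - 10 = 25 - 20 ≡ 5; y = λ·(10 - 5) - 3 ≡ 0. → (5, 0)
7P: (5, 0) + (10, 3). λ = (3 - 0)/(10 - 5) ≡ 3/5 mod 11. 5⁻¹ ≡ 9 (mod 11) since 5·9 = 45 ≡ 1, so λ ≡ 5.
  x = λ² - 5 - 10 = 25 - 15 ≡ 10; y = λ·(5 - 10) - 0 ≡ 8. → (10, 8)

(10, 8)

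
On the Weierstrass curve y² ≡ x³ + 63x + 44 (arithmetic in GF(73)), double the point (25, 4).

(48, 27)

tangent at (25, 4): λ = (3·25² + 63)/(2·4) ≡ 40/8. 8⁻¹ ≡ 64 (mod 73) since 8·64 = 512 ≡ 1, so λ ≡ 40·64 ≡ 5.
  x = λ² - 25 - 25 = 25 - 50 ≡ 48; y = λ·(25 - 48) - 4 ≡ 27. → (48, 27)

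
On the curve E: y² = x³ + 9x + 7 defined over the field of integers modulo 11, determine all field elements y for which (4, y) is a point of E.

x³ + 9x + 7 = 107 ≡ 8 (mod 11).
8 is a non-residue mod 11; no y exists.

none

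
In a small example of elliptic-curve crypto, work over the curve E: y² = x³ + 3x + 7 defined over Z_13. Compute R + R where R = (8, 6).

tangent at (8, 6): λ = (3·8² + 3)/(2·6) ≡ 0/12. 12⁻¹ ≡ 12 (mod 13), so λ ≡ 0·12 ≡ 0.
  x = λ² - 8 - 8 = 0 - 16 ≡ 10; y = λ·(8 - 10) - 6 ≡ 7. → (10, 7)

(10, 7)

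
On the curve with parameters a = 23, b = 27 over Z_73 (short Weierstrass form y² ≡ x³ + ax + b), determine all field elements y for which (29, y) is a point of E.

none

x³ + 23x + 27 = 25083 ≡ 44 (mod 73).
44 is a non-residue mod 73; no y exists.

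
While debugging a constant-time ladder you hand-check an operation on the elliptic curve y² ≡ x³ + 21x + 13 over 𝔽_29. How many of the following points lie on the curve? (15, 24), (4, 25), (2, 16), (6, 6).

(15, 24): 24² ≡ 25, rhs ≡ 20 → off.
(4, 25): 25² ≡ 16, rhs ≡ 16 → on.
(2, 16): 16² ≡ 24, rhs ≡ 5 → off.
(6, 6): 6² ≡ 7, rhs ≡ 7 → on.

2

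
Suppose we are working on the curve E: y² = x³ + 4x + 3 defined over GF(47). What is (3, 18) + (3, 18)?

tangent at (3, 18): λ = (3·3² + 4)/(2·18) ≡ 31/36. 36⁻¹ ≡ 17 (mod 47) since 36·17 = 612 ≡ 1, so λ ≡ 31·17 ≡ 10.
  x = λ² - 3 - 3 = 100 - 6 ≡ 0; y = λ·(3 - 0) - 18 ≡ 12. → (0, 12)

(0, 12)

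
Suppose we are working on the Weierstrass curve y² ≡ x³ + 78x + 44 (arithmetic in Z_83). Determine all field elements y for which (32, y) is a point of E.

x³ + 78x + 44 = 35308 ≡ 33 (mod 83).
Square roots of 33 mod 83: 38 and 45 (since 38² = 1444 ≡ 33).

38, 45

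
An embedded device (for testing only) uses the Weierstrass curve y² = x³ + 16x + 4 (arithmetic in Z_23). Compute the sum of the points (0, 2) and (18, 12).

(9, 16)

(0, 2) + (18, 12). λ = (12 - 2)/(18 - 0) ≡ 10/18 mod 23. 18⁻¹ ≡ 9 (mod 23) since 18·9 = 162 ≡ 1, so λ ≡ 21.
  x = λ² - 0 - 18 = 441 - 18 ≡ 9; y = λ·(0 - 9) - 2 ≡ 16. → (9, 16)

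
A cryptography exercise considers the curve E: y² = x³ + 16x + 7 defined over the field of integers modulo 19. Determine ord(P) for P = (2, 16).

2P: tangent at (2, 16): λ = (3·2² + 16)/(2·16) ≡ 9/13. 13⁻¹ ≡ 3 (mod 19), so λ ≡ 9·3 ≡ 8.
  x = λ² - 2 - 2 = 64 - 4 ≡ 3; y = λ·(2 - 3) - 16 ≡ 14. → (3, 14)
3P: (3, 14) + (2, 16). λ = (16 - 14)/(2 - 3) ≡ 2/18 mod 19. 18⁻¹ ≡ 18 (mod 19), so λ ≡ 17.
  x = λ² - 3 - 2 = 289 - 5 ≡ 18; y = λ·(3 - 18) - 14 ≡ 16. → (18, 16)
4P: (18, 16) + (2, 16). λ = (16 - 16)/(2 - 18) ≡ 0/3 mod 19. 3⁻¹ ≡ 13 (mod 19), so λ ≡ 0.
  x = λ² - 18 - 2 = 0 - 20 ≡ 18; y = λ·(18 - 18) - 16 ≡ 3. → (18, 3)
5P: (18, 3) + (2, 16). λ = (16 - 3)/(2 - 18) ≡ 13/3 mod 19. 3⁻¹ ≡ 13 (mod 19), so λ ≡ 17.
  x = λ² - 18 - 2 = 289 - 20 ≡ 3; y = λ·(18 - 3) - 3 ≡ 5. → (3, 5)
6P: (3, 5) + (2, 16). λ = (16 - 5)/(2 - 3) ≡ 11/18 mod 19. 18⁻¹ ≡ 18 (mod 19) since 18·18 = 324 ≡ 1, so λ ≡ 8.
  x = λ² - 3 - 2 = 64 - 5 ≡ 2; y = λ·(3 - 2) - 5 ≡ 3. → (2, 3)
7P: (2, 3) + (2, 16): same x and y₁ ≡ -y₂, so the sum is O.
7P = O, so the order is 7.

7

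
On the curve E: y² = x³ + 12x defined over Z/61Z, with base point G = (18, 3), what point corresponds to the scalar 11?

Repeated addition: build up to 11G.
2G: tangent at (18, 3): λ = (3·18² + 12)/(2·3) ≡ 8/6. 6⁻¹ ≡ 51 (mod 61), so λ ≡ 8·51 ≡ 42.
  x = λ² - 18 - 18 = 1764 - 36 ≡ 20; y = λ·(18 - 20) - 3 ≡ 35. → (20, 35)
3G: (20, 35) + (18, 3). λ = (3 - 35)/(18 - 20) ≡ 29/59 mod 61. 59⁻¹ ≡ 30 (mod 61), so λ ≡ 16.
  x = λ² - 20 - 18 = 256 - 38 ≡ 35; y = λ·(20 - 35) - 35 ≡ 30. → (35, 30)
4G: (35, 30) + (18, 3). λ = (3 - 30)/(18 - 35) ≡ 34/44 mod 61. 44⁻¹ ≡ 43 (mod 61), so λ ≡ 59.
  x = λ² - 35 - 18 = 3481 - 53 ≡ 12; y = λ·(35 - 12) - 30 ≡ 46. → (12, 46)
5G: (12, 46) + (18, 3). λ = (3 - 46)/(18 - 12) ≡ 18/6 mod 61. 6⁻¹ ≡ 51 (mod 61) since 6·51 = 306 ≡ 1, so λ ≡ 3.
  x = λ² - 12 - 18 = 9 - 30 ≡ 40; y = λ·(12 - 40) - 46 ≡ 53. → (40, 53)
6G: (40, 53) + (18, 3). λ = (3 - 53)/(18 - 40) ≡ 11/39 mod 61. 39⁻¹ ≡ 36 (mod 61), so λ ≡ 30.
  x = λ² - 40 - 18 = 900 - 58 ≡ 49; y = λ·(40 - 49) - 53 ≡ 43. → (49, 43)
7G: (49, 43) + (18, 3). λ = (3 - 43)/(18 - 49) ≡ 21/30 mod 61. 30⁻¹ ≡ 59 (mod 61), so λ ≡ 19.
  x = λ² - 49 - 18 = 361 - 67 ≡ 50; y = λ·(49 - 50) - 43 ≡ 60. → (50, 60)
8G: (50, 60) + (18, 3). λ = (3 - 60)/(18 - 50) ≡ 4/29 mod 61. 29⁻¹ ≡ 40 (mod 61), so λ ≡ 38.
  x = λ² - 50 - 18 = 1444 - 68 ≡ 34; y = λ·(50 - 34) - 60 ≡ 60. → (34, 60)
9G: (34, 60) + (18, 3). λ = (3 - 60)/(18 - 34) ≡ 4/45 mod 61. 45⁻¹ ≡ 19 (mod 61), so λ ≡ 15.
  x = λ² - 34 - 18 = 225 - 52 ≡ 51; y = λ·(34 - 51) - 60 ≡ 51. → (51, 51)
10G: (51, 51) + (18, 3). λ = (3 - 51)/(18 - 51) ≡ 13/28 mod 61. 28⁻¹ ≡ 24 (mod 61) since 28·24 = 672 ≡ 1, so λ ≡ 7.
  x = λ² - 51 - 18 = 49 - 69 ≡ 41; y = λ·(51 - 41) - 51 ≡ 19. → (41, 19)
11G: (41, 19) + (18, 3). λ = (3 - 19)/(18 - 41) ≡ 45/38 mod 61. 38⁻¹ ≡ 53 (mod 61) since 38·53 = 2014 ≡ 1, so λ ≡ 6.
  x = λ² - 41 - 18 = 36 - 59 ≡ 38; y = λ·(41 - 38) - 19 ≡ 60. → (38, 60)

(38, 60)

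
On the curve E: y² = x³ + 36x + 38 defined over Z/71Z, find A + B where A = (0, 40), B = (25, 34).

(0, 40) + (25, 34). λ = (34 - 40)/(25 - 0) ≡ 65/25 mod 71. 25⁻¹ ≡ 54 (mod 71) since 25·54 = 1350 ≡ 1, so λ ≡ 31.
  x = λ² - 0 - 25 = 961 - 25 ≡ 13; y = λ·(0 - 13) - 40 ≡ 54. → (13, 54)

(13, 54)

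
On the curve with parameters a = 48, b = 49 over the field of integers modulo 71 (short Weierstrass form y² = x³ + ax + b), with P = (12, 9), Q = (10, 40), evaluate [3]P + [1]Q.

First 3P:
Repeated addition: build up to 3P.
2P: tangent at (12, 9): λ = (3·12² + 48)/(2·9) ≡ 54/18. 18⁻¹ ≡ 4 (mod 71) since 18·4 = 72 ≡ 1, so λ ≡ 54·4 ≡ 3.
  x = λ² - 12 - 12 = 9 - 24 ≡ 56; y = λ·(12 - 56) - 9 ≡ 1. → (56, 1)
3P: (56, 1) + (12, 9). λ = (9 - 1)/(12 - 56) ≡ 8/27 mod 71. 27⁻¹ ≡ 50 (mod 71), so λ ≡ 45.
  x = λ² - 56 - 12 = 2025 - 68 ≡ 40; y = λ·(56 - 40) - 1 ≡ 9. → (40, 9)
3P = (40, 9).
Finally 3P + Q:
(40, 9) + (10, 40). λ = (40 - 9)/(10 - 40) ≡ 31/41 mod 71. 41⁻¹ ≡ 26 (mod 71), so λ ≡ 25.
  x = λ² - 40 - 10 = 625 - 50 ≡ 7; y = λ·(40 - 7) - 9 ≡ 35. → (7, 35)

(7, 35)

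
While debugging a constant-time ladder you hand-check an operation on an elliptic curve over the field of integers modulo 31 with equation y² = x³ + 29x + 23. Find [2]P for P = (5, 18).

tangent at (5, 18): λ = (3·5² + 29)/(2·18) ≡ 11/5. 5⁻¹ ≡ 25 (mod 31) since 5·25 = 125 ≡ 1, so λ ≡ 11·25 ≡ 27.
  x = λ² - 5 - 5 = 729 - 10 ≡ 6; y = λ·(5 - 6) - 18 ≡ 17. → (6, 17)

(6, 17)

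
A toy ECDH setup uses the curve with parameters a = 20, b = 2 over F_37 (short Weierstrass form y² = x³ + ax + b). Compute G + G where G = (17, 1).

tangent at (17, 1): λ = (3·17² + 20)/(2·1) ≡ 36/2. 2⁻¹ ≡ 19 (mod 37), so λ ≡ 36·19 ≡ 18.
  x = λ² - 17 - 17 = 324 - 34 ≡ 31; y = λ·(17 - 31) - 1 ≡ 6. → (31, 6)

(31, 6)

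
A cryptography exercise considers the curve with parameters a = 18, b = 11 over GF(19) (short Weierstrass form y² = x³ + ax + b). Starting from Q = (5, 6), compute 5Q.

Double-and-add on 5 = (101)₂. Start with Q = (5, 6) for the leading 1-bit.
double: tangent at (5, 6): λ = (3·5² + 18)/(2·6) ≡ 17/12. 12⁻¹ ≡ 8 (mod 19) since 12·8 = 96 ≡ 1, so λ ≡ 17·8 ≡ 3.
  x = λ² - 5 - 5 = 9 - 10 ≡ 18; y = λ·(5 - 18) - 6 ≡ 12. → (18, 12)
double: tangent at (18, 12): λ = (3·18² + 18)/(2·12) ≡ 2/5. 5⁻¹ ≡ 4 (mod 19) since 5·4 = 20 ≡ 1, so λ ≡ 2·4 ≡ 8.
  x = λ² - 18 - 18 = 64 - 36 ≡ 9; y = λ·(18 - 9) - 12 ≡ 3. → (9, 3)
add Q: (9, 3) + (5, 6). λ = (6 - 3)/(5 - 9) ≡ 3/15 mod 19. 15⁻¹ ≡ 14 (mod 19) since 15·14 = 210 ≡ 1, so λ ≡ 4.
  x = λ² - 9 - 5 = 16 - 14 ≡ 2; y = λ·(9 - 2) - 3 ≡ 6. → (2, 6)

(2, 6)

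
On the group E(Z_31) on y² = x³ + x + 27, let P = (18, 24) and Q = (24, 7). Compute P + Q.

(22, 8)

(18, 24) + (24, 7). λ = (7 - 24)/(24 - 18) ≡ 14/6 mod 31. 6⁻¹ ≡ 26 (mod 31) since 6·26 = 156 ≡ 1, so λ ≡ 23.
  x = λ² - 18 - 24 = 529 - 42 ≡ 22; y = λ·(18 - 22) - 24 ≡ 8. → (22, 8)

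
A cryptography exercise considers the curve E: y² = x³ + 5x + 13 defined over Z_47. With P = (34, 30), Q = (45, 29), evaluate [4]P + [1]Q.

(36, 15)

First 4P:
Double-and-add on 4 = (100)₂. Start with P = (34, 30) for the leading 1-bit.
double: tangent at (34, 30): λ = (3·34² + 5)/(2·30) ≡ 42/13. 13⁻¹ ≡ 29 (mod 47), so λ ≡ 42·29 ≡ 43.
  x = λ² - 34 - 34 = 1849 - 68 ≡ 42; y = λ·(34 - 42) - 30 ≡ 2. → (42, 2)
double: tangent at (42, 2): λ = (3·42² + 5)/(2·2) ≡ 33/4. 4⁻¹ ≡ 12 (mod 47), so λ ≡ 33·12 ≡ 20.
  x = λ² - 42 - 42 = 400 - 84 ≡ 34; y = λ·(42 - 34) - 2 ≡ 17. → (34, 17)
4P = (34, 17).
Finally 4P + Q:
(34, 17) + (45, 29). λ = (29 - 17)/(45 - 34) ≡ 12/11 mod 47. 11⁻¹ ≡ 30 (mod 47), so λ ≡ 31.
  x = λ² - 34 - 45 = 961 - 79 ≡ 36; y = λ·(34 - 36) - 17 ≡ 15. → (36, 15)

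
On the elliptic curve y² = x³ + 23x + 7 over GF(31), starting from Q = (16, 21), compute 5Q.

(25, 5)

Double-and-add on 5 = (101)₂. Start with Q = (16, 21) for the leading 1-bit.
double: tangent at (16, 21): λ = (3·16² + 23)/(2·21) ≡ 16/11. 11⁻¹ ≡ 17 (mod 31) since 11·17 = 187 ≡ 1, so λ ≡ 16·17 ≡ 24.
  x = λ² - 16 - 16 = 576 - 32 ≡ 17; y = λ·(16 - 17) - 21 ≡ 17. → (17, 17)
double: tangent at (17, 17): λ = (3·17² + 23)/(2·17) ≡ 22/3. 3⁻¹ ≡ 21 (mod 31), so λ ≡ 22·21 ≡ 28.
  x = λ² - 17 - 17 = 784 - 34 ≡ 6; y = λ·(17 - 6) - 17 ≡ 12. → (6, 12)
add Q: (6, 12) + (16, 21). λ = (21 - 12)/(16 - 6) ≡ 9/10 mod 31. 10⁻¹ ≡ 28 (mod 31) since 10·28 = 280 ≡ 1, so λ ≡ 4.
  x = λ² - 6 - 16 = 16 - 22 ≡ 25; y = λ·(6 - 25) - 12 ≡ 5. → (25, 5)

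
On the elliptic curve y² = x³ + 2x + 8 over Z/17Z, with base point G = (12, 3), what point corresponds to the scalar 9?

Double-and-add on 9 = (1001)₂. Start with G = (12, 3) for the leading 1-bit.
double: tangent at (12, 3): λ = (3·12² + 2)/(2·3) ≡ 9/6. 6⁻¹ ≡ 3 (mod 17), so λ ≡ 9·3 ≡ 10.
  x = λ² - 12 - 12 = 100 - 24 ≡ 8; y = λ·(12 - 8) - 3 ≡ 3. → (8, 3)
double: tangent at (8, 3): λ = (3·8² + 2)/(2·3) ≡ 7/6. 6⁻¹ ≡ 3 (mod 17), so λ ≡ 7·3 ≡ 4.
  x = λ² - 8 - 8 = 16 - 16 ≡ 0; y = λ·(8 - 0) - 3 ≡ 12. → (0, 12)
double: tangent at (0, 12): λ = (3·0² + 2)/(2·12) ≡ 2/7. 7⁻¹ ≡ 5 (mod 17), so λ ≡ 2·5 ≡ 10.
  x = λ² - 0 - 0 = 100 - 0 ≡ 15; y = λ·(0 - 15) - 12 ≡ 8. → (15, 8)
add G: (15, 8) + (12, 3). λ = (3 - 8)/(12 - 15) ≡ 12/14 mod 17. 14⁻¹ ≡ 11 (mod 17) since 14·11 = 154 ≡ 1, so λ ≡ 13.
  x = λ² - 15 - 12 = 169 - 27 ≡ 6; y = λ·(15 - 6) - 8 ≡ 7. → (6, 7)

(6, 7)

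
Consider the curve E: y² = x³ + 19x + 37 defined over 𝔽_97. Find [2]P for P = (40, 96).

tangent at (40, 96): λ = (3·40² + 19)/(2·96) ≡ 66/95. 95⁻¹ ≡ 48 (mod 97), so λ ≡ 66·48 ≡ 64.
  x = λ² - 40 - 40 = 4096 - 80 ≡ 39; y = λ·(40 - 39) - 96 ≡ 65. → (39, 65)

(39, 65)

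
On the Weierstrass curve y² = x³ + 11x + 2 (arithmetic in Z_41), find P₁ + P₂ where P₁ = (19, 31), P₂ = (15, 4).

(19, 31) + (15, 4). λ = (4 - 31)/(15 - 19) ≡ 14/37 mod 41. 37⁻¹ ≡ 10 (mod 41), so λ ≡ 17.
  x = λ² - 19 - 15 = 289 - 34 ≡ 9; y = λ·(19 - 9) - 31 ≡ 16. → (9, 16)

(9, 16)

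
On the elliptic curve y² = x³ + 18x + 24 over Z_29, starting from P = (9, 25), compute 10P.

Repeated addition: build up to 10P.
2P: tangent at (9, 25): λ = (3·9² + 18)/(2·25) ≡ 0/21. 21⁻¹ ≡ 18 (mod 29) since 21·18 = 378 ≡ 1, so λ ≡ 0·18 ≡ 0.
  x = λ² - 9 - 9 = 0 - 18 ≡ 11; y = λ·(9 - 11) - 25 ≡ 4. → (11, 4)
3P: (11, 4) + (9, 25). λ = (25 - 4)/(9 - 11) ≡ 21/27 mod 29. 27⁻¹ ≡ 14 (mod 29), so λ ≡ 4.
  x = λ² - 11 - 9 = 16 - 20 ≡ 25; y = λ·(11 - 25) - 4 ≡ 27. → (25, 27)
4P: (25, 27) + (9, 25). λ = (25 - 27)/(9 - 25) ≡ 27/13 mod 29. 13⁻¹ ≡ 9 (mod 29), so λ ≡ 11.
  x = λ² - 25 - 9 = 121 - 34 ≡ 0; y = λ·(25 - 0) - 27 ≡ 16. → (0, 16)
5P: (0, 16) + (9, 25). λ = (25 - 16)/(9 - 0) ≡ 9/9 mod 29. 9⁻¹ ≡ 13 (mod 29) since 9·13 = 117 ≡ 1, so λ ≡ 1.
  x = λ² - 0 - 9 = 1 - 9 ≡ 21; y = λ·(0 - 21) - 16 ≡ 21. → (21, 21)
6P: (21, 21) + (9, 25). λ = (25 - 21)/(9 - 21) ≡ 4/17 mod 29. 17⁻¹ ≡ 12 (mod 29), so λ ≡ 19.
  x = λ² - 21 - 9 = 361 - 30 ≡ 12; y = λ·(21 - 12) - 21 ≡ 5. → (12, 5)
7P: (12, 5) + (9, 25). λ = (25 - 5)/(9 - 12) ≡ 20/26 mod 29. 26⁻¹ ≡ 19 (mod 29) since 26·19 = 494 ≡ 1, so λ ≡ 3.
  x = λ² - 12 - 9 = 9 - 21 ≡ 17; y = λ·(12 - 17) - 5 ≡ 9. → (17, 9)
8P: (17, 9) + (9, 25). λ = (25 - 9)/(9 - 17) ≡ 16/21 mod 29. 21⁻¹ ≡ 18 (mod 29) since 21·18 = 378 ≡ 1, so λ ≡ 27.
  x = λ² - 17 - 9 = 729 - 26 ≡ 7; y = λ·(17 - 7) - 9 ≡ 0. → (7, 0)
9P: (7, 0) + (9, 25). λ = (25 - 0)/(9 - 7) ≡ 25/2 mod 29. 2⁻¹ ≡ 15 (mod 29), so λ ≡ 27.
  x = λ² - 7 - 9 = 729 - 16 ≡ 17; y = λ·(7 - 17) - 0 ≡ 20. → (17, 20)
10P: (17, 20) + (9, 25). λ = (25 - 20)/(9 - 17) ≡ 5/21 mod 29. 21⁻¹ ≡ 18 (mod 29), so λ ≡ 3.
  x = λ² - 17 - 9 = 9 - 26 ≡ 12; y = λ·(17 - 12) - 20 ≡ 24. → (12, 24)

(12, 24)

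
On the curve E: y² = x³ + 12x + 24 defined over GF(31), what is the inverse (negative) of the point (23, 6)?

-(23, 6) = (23, -6 mod 31) = (23, 25).

(23, 25)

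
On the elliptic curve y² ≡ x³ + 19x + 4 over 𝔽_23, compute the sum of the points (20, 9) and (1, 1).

(6, 9)

(20, 9) + (1, 1). λ = (1 - 9)/(1 - 20) ≡ 15/4 mod 23. 4⁻¹ ≡ 6 (mod 23) since 4·6 = 24 ≡ 1, so λ ≡ 21.
  x = λ² - 20 - 1 = 441 - 21 ≡ 6; y = λ·(20 - 6) - 9 ≡ 9. → (6, 9)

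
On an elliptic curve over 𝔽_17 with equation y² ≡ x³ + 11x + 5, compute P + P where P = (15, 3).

(5, 7)

tangent at (15, 3): λ = (3·15² + 11)/(2·3) ≡ 6/6. 6⁻¹ ≡ 3 (mod 17), so λ ≡ 6·3 ≡ 1.
  x = λ² - 15 - 15 = 1 - 30 ≡ 5; y = λ·(15 - 5) - 3 ≡ 7. → (5, 7)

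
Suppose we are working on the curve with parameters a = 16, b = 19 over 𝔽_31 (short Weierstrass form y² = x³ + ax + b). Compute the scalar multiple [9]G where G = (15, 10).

Double-and-add on 9 = (1001)₂. Start with G = (15, 10) for the leading 1-bit.
double: tangent at (15, 10): λ = (3·15² + 16)/(2·10) ≡ 9/20. 20⁻¹ ≡ 14 (mod 31), so λ ≡ 9·14 ≡ 2.
  x = λ² - 15 - 15 = 4 - 30 ≡ 5; y = λ·(15 - 5) - 10 ≡ 10. → (5, 10)
double: tangent at (5, 10): λ = (3·5² + 16)/(2·10) ≡ 29/20. 20⁻¹ ≡ 14 (mod 31) since 20·14 = 280 ≡ 1, so λ ≡ 29·14 ≡ 3.
  x = λ² - 5 - 5 = 9 - 10 ≡ 30; y = λ·(5 - 30) - 10 ≡ 8. → (30, 8)
double: tangent at (30, 8): λ = (3·30² + 16)/(2·8) ≡ 19/16. 16⁻¹ ≡ 2 (mod 31) since 16·2 = 32 ≡ 1, so λ ≡ 19·2 ≡ 7.
  x = λ² - 30 - 30 = 49 - 60 ≡ 20; y = λ·(30 - 20) - 8 ≡ 0. → (20, 0)
add G: (20, 0) + (15, 10). λ = (10 - 0)/(15 - 20) ≡ 10/26 mod 31. 26⁻¹ ≡ 6 (mod 31), so λ ≡ 29.
  x = λ² - 20 - 15 = 841 - 35 ≡ 0; y = λ·(20 - 0) - 0 ≡ 22. → (0, 22)

(0, 22)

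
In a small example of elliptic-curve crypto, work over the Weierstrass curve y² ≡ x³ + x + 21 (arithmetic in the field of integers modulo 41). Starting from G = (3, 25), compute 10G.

(35, 39)

Repeated addition: build up to 10G.
2G: tangent at (3, 25): λ = (3·3² + 1)/(2·25) ≡ 28/9. 9⁻¹ ≡ 32 (mod 41) since 9·32 = 288 ≡ 1, so λ ≡ 28·32 ≡ 35.
  x = λ² - 3 - 3 = 1225 - 6 ≡ 30; y = λ·(3 - 30) - 25 ≡ 14. → (30, 14)
3G: (30, 14) + (3, 25). λ = (25 - 14)/(3 - 30) ≡ 11/14 mod 41. 14⁻¹ ≡ 3 (mod 41), so λ ≡ 33.
  x = λ² - 30 - 3 = 1089 - 33 ≡ 31; y = λ·(30 - 31) - 14 ≡ 35. → (31, 35)
4G: (31, 35) + (3, 25). λ = (25 - 35)/(3 - 31) ≡ 31/13 mod 41. 13⁻¹ ≡ 19 (mod 41), so λ ≡ 15.
  x = λ² - 31 - 3 = 225 - 34 ≡ 27; y = λ·(31 - 27) - 35 ≡ 25. → (27, 25)
5G: (27, 25) + (3, 25). λ = (25 - 25)/(3 - 27) ≡ 0/17 mod 41. 17⁻¹ ≡ 29 (mod 41) since 17·29 = 493 ≡ 1, so λ ≡ 0.
  x = λ² - 27 - 3 = 0 - 30 ≡ 11; y = λ·(27 - 11) - 25 ≡ 16. → (11, 16)
6G: (11, 16) + (3, 25). λ = (25 - 16)/(3 - 11) ≡ 9/33 mod 41. 33⁻¹ ≡ 5 (mod 41), so λ ≡ 4.
  x = λ² - 11 - 3 = 16 - 14 ≡ 2; y = λ·(11 - 2) - 16 ≡ 20. → (2, 20)
7G: (2, 20) + (3, 25). λ = (25 - 20)/(3 - 2) ≡ 5/1 mod 41. 1⁻¹ ≡ 1 (mod 41), so λ ≡ 5.
  x = λ² - 2 - 3 = 25 - 5 ≡ 20; y = λ·(2 - 20) - 20 ≡ 13. → (20, 13)
8G: (20, 13) + (3, 25). λ = (25 - 13)/(3 - 20) ≡ 12/24 mod 41. 24⁻¹ ≡ 12 (mod 41), so λ ≡ 21.
  x = λ² - 20 - 3 = 441 - 23 ≡ 8; y = λ·(20 - 8) - 13 ≡ 34. → (8, 34)
9G: (8, 34) + (3, 25). λ = (25 - 34)/(3 - 8) ≡ 32/36 mod 41. 36⁻¹ ≡ 8 (mod 41), so λ ≡ 10.
  x = λ² - 8 - 3 = 100 - 11 ≡ 7; y = λ·(8 - 7) - 34 ≡ 17. → (7, 17)
10G: (7, 17) + (3, 25). λ = (25 - 17)/(3 - 7) ≡ 8/37 mod 41. 37⁻¹ ≡ 10 (mod 41), so λ ≡ 39.
  x = λ² - 7 - 3 = 1521 - 10 ≡ 35; y = λ·(7 - 35) - 17 ≡ 39. → (35, 39)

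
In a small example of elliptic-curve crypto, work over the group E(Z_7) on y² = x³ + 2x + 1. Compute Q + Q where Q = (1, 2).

tangent at (1, 2): λ = (3·1² + 2)/(2·2) ≡ 5/4. 4⁻¹ ≡ 2 (mod 7) since 4·2 = 8 ≡ 1, so λ ≡ 5·2 ≡ 3.
  x = λ² - 1 - 1 = 9 - 2 ≡ 0; y = λ·(1 - 0) - 2 ≡ 1. → (0, 1)

(0, 1)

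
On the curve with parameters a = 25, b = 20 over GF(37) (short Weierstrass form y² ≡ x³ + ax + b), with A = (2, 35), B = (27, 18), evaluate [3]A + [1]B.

(15, 25)

First 3A:
Repeated addition: build up to 3A.
2A: tangent at (2, 35): λ = (3·2² + 25)/(2·35) ≡ 0/33. 33⁻¹ ≡ 9 (mod 37) since 33·9 = 297 ≡ 1, so λ ≡ 0·9 ≡ 0.
  x = λ² - 2 - 2 = 0 - 4 ≡ 33; y = λ·(2 - 33) - 35 ≡ 2. → (33, 2)
3A: (33, 2) + (2, 35). λ = (35 - 2)/(2 - 33) ≡ 33/6 mod 37. 6⁻¹ ≡ 31 (mod 37), so λ ≡ 24.
  x = λ² - 33 - 2 = 576 - 35 ≡ 23; y = λ·(33 - 23) - 2 ≡ 16. → (23, 16)
3A = (23, 16).
Finally 3A + B:
(23, 16) + (27, 18). λ = (18 - 16)/(27 - 23) ≡ 2/4 mod 37. 4⁻¹ ≡ 28 (mod 37) since 4·28 = 112 ≡ 1, so λ ≡ 19.
  x = λ² - 23 - 27 = 361 - 50 ≡ 15; y = λ·(23 - 15) - 16 ≡ 25. → (15, 25)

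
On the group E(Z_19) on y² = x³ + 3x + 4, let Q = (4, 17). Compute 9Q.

Double-and-add on 9 = (1001)₂. Start with Q = (4, 17) for the leading 1-bit.
double: tangent at (4, 17): λ = (3·4² + 3)/(2·17) ≡ 13/15. 15⁻¹ ≡ 14 (mod 19), so λ ≡ 13·14 ≡ 11.
  x = λ² - 4 - 4 = 121 - 8 ≡ 18; y = λ·(4 - 18) - 17 ≡ 0. → (18, 0)
double: (18, 0) + (18, 0): same x and y₁ ≡ -y₂, so the sum is ∞.
double: ∞ + ∞ = ∞ (identity).
add Q: ∞ + (4, 17) = (4, 17) (identity).

(4, 17)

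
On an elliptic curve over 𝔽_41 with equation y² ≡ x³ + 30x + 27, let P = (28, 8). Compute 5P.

(13, 21)

Repeated addition: build up to 5P.
2P: tangent at (28, 8): λ = (3·28² + 30)/(2·8) ≡ 4/16. 16⁻¹ ≡ 18 (mod 41), so λ ≡ 4·18 ≡ 31.
  x = λ² - 28 - 28 = 961 - 56 ≡ 3; y = λ·(28 - 3) - 8 ≡ 29. → (3, 29)
3P: (3, 29) + (28, 8). λ = (8 - 29)/(28 - 3) ≡ 20/25 mod 41. 25⁻¹ ≡ 23 (mod 41), so λ ≡ 9.
  x = λ² - 3 - 28 = 81 - 31 ≡ 9; y = λ·(3 - 9) - 29 ≡ 40. → (9, 40)
4P: (9, 40) + (28, 8). λ = (8 - 40)/(28 - 9) ≡ 9/19 mod 41. 19⁻¹ ≡ 13 (mod 41), so λ ≡ 35.
  x = λ² - 9 - 28 = 1225 - 37 ≡ 40; y = λ·(9 - 40) - 40 ≡ 23. → (40, 23)
5P: (40, 23) + (28, 8). λ = (8 - 23)/(28 - 40) ≡ 26/29 mod 41. 29⁻¹ ≡ 17 (mod 41), so λ ≡ 32.
  x = λ² - 40 - 28 = 1024 - 68 ≡ 13; y = λ·(40 - 13) - 23 ≡ 21. → (13, 21)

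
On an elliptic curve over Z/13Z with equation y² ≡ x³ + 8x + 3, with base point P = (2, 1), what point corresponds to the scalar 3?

(10, 2)

Repeated addition: build up to 3P.
2P: tangent at (2, 1): λ = (3·2² + 8)/(2·1) ≡ 7/2. 2⁻¹ ≡ 7 (mod 13), so λ ≡ 7·7 ≡ 10.
  x = λ² - 2 - 2 = 100 - 4 ≡ 5; y = λ·(2 - 5) - 1 ≡ 8. → (5, 8)
3P: (5, 8) + (2, 1). λ = (1 - 8)/(2 - 5) ≡ 6/10 mod 13. 10⁻¹ ≡ 4 (mod 13) since 10·4 = 40 ≡ 1, so λ ≡ 11.
  x = λ² - 5 - 2 = 121 - 7 ≡ 10; y = λ·(5 - 10) - 8 ≡ 2. → (10, 2)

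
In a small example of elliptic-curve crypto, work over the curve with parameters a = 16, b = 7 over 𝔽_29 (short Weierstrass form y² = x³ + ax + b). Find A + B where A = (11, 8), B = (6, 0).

(11, 8) + (6, 0). λ = (0 - 8)/(6 - 11) ≡ 21/24 mod 29. 24⁻¹ ≡ 23 (mod 29), so λ ≡ 19.
  x = λ² - 11 - 6 = 361 - 17 ≡ 25; y = λ·(11 - 25) - 8 ≡ 16. → (25, 16)

(25, 16)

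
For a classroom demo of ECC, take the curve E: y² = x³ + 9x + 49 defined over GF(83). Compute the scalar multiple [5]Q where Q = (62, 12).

(2, 65)

Double-and-add on 5 = (101)₂. Start with Q = (62, 12) for the leading 1-bit.
double: tangent at (62, 12): λ = (3·62² + 9)/(2·12) ≡ 4/24. 24⁻¹ ≡ 45 (mod 83) since 24·45 = 1080 ≡ 1, so λ ≡ 4·45 ≡ 14.
  x = λ² - 62 - 62 = 196 - 124 ≡ 72; y = λ·(62 - 72) - 12 ≡ 14. → (72, 14)
double: tangent at (72, 14): λ = (3·72² + 9)/(2·14) ≡ 40/28. 28⁻¹ ≡ 3 (mod 83), so λ ≡ 40·3 ≡ 37.
  x = λ² - 72 - 72 = 1369 - 144 ≡ 63; y = λ·(72 - 63) - 14 ≡ 70. → (63, 70)
add Q: (63, 70) + (62, 12). λ = (12 - 70)/(62 - 63) ≡ 25/82 mod 83. 82⁻¹ ≡ 82 (mod 83) since 82·82 = 6724 ≡ 1, so λ ≡ 58.
  x = λ² - 63 - 62 = 3364 - 125 ≡ 2; y = λ·(63 - 2) - 70 ≡ 65. → (2, 65)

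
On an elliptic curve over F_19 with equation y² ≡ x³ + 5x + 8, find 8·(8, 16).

(16, 17)

Write P = (8, 16).
Double-and-add on 8 = (1000)₂. Start with P = (8, 16) for the leading 1-bit.
double: tangent at (8, 16): λ = (3·8² + 5)/(2·16) ≡ 7/13. 13⁻¹ ≡ 3 (mod 19) since 13·3 = 39 ≡ 1, so λ ≡ 7·3 ≡ 2.
  x = λ² - 8 - 8 = 4 - 16 ≡ 7; y = λ·(8 - 7) - 16 ≡ 5. → (7, 5)
double: tangent at (7, 5): λ = (3·7² + 5)/(2·5) ≡ 0/10. 10⁻¹ ≡ 2 (mod 19), so λ ≡ 0·2 ≡ 0.
  x = λ² - 7 - 7 = 0 - 14 ≡ 5; y = λ·(7 - 5) - 5 ≡ 14. → (5, 14)
double: tangent at (5, 14): λ = (3·5² + 5)/(2·14) ≡ 4/9. 9⁻¹ ≡ 17 (mod 19) since 9·17 = 153 ≡ 1, so λ ≡ 4·17 ≡ 11.
  x = λ² - 5 - 5 = 121 - 10 ≡ 16; y = λ·(5 - 16) - 14 ≡ 17. → (16, 17)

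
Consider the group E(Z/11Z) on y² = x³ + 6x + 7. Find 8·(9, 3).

Write Q = (9, 3).
Repeated addition: build up to 8Q.
2Q: tangent at (9, 3): λ = (3·9² + 6)/(2·3) ≡ 7/6. 6⁻¹ ≡ 2 (mod 11), so λ ≡ 7·2 ≡ 3.
  x = λ² - 9 - 9 = 9 - 18 ≡ 2; y = λ·(9 - 2) - 3 ≡ 7. → (2, 7)
3Q: (2, 7) + (9, 3). λ = (3 - 7)/(9 - 2) ≡ 7/7 mod 11. 7⁻¹ ≡ 8 (mod 11) since 7·8 = 56 ≡ 1, so λ ≡ 1.
  x = λ² - 2 - 9 = 1 - 11 ≡ 1; y = λ·(2 - 1) - 7 ≡ 5. → (1, 5)
4Q: (1, 5) + (9, 3). λ = (3 - 5)/(9 - 1) ≡ 9/8 mod 11. 8⁻¹ ≡ 7 (mod 11), so λ ≡ 8.
  x = λ² - 1 - 9 = 64 - 10 ≡ 10; y = λ·(1 - 10) - 5 ≡ 0. → (10, 0)
5Q: (10, 0) + (9, 3). λ = (3 - 0)/(9 - 10) ≡ 3/10 mod 11. 10⁻¹ ≡ 10 (mod 11), so λ ≡ 8.
  x = λ² - 10 - 9 = 64 - 19 ≡ 1; y = λ·(10 - 1) - 0 ≡ 6. → (1, 6)
6Q: (1, 6) + (9, 3). λ = (3 - 6)/(9 - 1) ≡ 8/8 mod 11. 8⁻¹ ≡ 7 (mod 11) since 8·7 = 56 ≡ 1, so λ ≡ 1.
  x = λ² - 1 - 9 = 1 - 10 ≡ 2; y = λ·(1 - 2) - 6 ≡ 4. → (2, 4)
7Q: (2, 4) + (9, 3). λ = (3 - 4)/(9 - 2) ≡ 10/7 mod 11. 7⁻¹ ≡ 8 (mod 11), so λ ≡ 3.
  x = λ² - 2 - 9 = 9 - 11 ≡ 9; y = λ·(2 - 9) - 4 ≡ 8. → (9, 8)
8Q: (9, 8) + (9, 3): same x and y₁ ≡ -y₂, so the sum is the point at infinity.

O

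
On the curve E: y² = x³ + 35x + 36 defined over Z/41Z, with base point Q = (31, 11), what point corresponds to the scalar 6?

(36, 33)

Double-and-add on 6 = (110)₂. Start with Q = (31, 11) for the leading 1-bit.
double: tangent at (31, 11): λ = (3·31² + 35)/(2·11) ≡ 7/22. 22⁻¹ ≡ 28 (mod 41), so λ ≡ 7·28 ≡ 32.
  x = λ² - 31 - 31 = 1024 - 62 ≡ 19; y = λ·(31 - 19) - 11 ≡ 4. → (19, 4)
add Q: (19, 4) + (31, 11). λ = (11 - 4)/(31 - 19) ≡ 7/12 mod 41. 12⁻¹ ≡ 24 (mod 41) since 12·24 = 288 ≡ 1, so λ ≡ 4.
  x = λ² - 19 - 31 = 16 - 50 ≡ 7; y = λ·(19 - 7) - 4 ≡ 3. → (7, 3)
double: tangent at (7, 3): λ = (3·7² + 35)/(2·3) ≡ 18/6. 6⁻¹ ≡ 7 (mod 41), so λ ≡ 18·7 ≡ 3.
  x = λ² - 7 - 7 = 9 - 14 ≡ 36; y = λ·(7 - 36) - 3 ≡ 33. → (36, 33)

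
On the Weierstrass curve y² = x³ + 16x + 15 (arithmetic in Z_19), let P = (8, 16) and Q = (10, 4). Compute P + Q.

(18, 6)

(8, 16) + (10, 4). λ = (4 - 16)/(10 - 8) ≡ 7/2 mod 19. 2⁻¹ ≡ 10 (mod 19) since 2·10 = 20 ≡ 1, so λ ≡ 13.
  x = λ² - 8 - 10 = 169 - 18 ≡ 18; y = λ·(8 - 18) - 16 ≡ 6. → (18, 6)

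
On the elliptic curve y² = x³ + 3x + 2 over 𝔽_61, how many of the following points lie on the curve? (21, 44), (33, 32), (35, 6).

1

(21, 44): 44² ≡ 45, rhs ≡ 54 → off.
(33, 32): 32² ≡ 48, rhs ≡ 48 → on.
(35, 6): 6² ≡ 36, rhs ≡ 38 → off.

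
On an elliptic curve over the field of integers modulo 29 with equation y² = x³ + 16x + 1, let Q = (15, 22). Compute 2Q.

tangent at (15, 22): λ = (3·15² + 16)/(2·22) ≡ 24/15. 15⁻¹ ≡ 2 (mod 29) since 15·2 = 30 ≡ 1, so λ ≡ 24·2 ≡ 19.
  x = λ² - 15 - 15 = 361 - 30 ≡ 12; y = λ·(15 - 12) - 22 ≡ 6. → (12, 6)

(12, 6)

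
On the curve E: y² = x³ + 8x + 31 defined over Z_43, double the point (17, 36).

(13, 15)

tangent at (17, 36): λ = (3·17² + 8)/(2·36) ≡ 15/29. 29⁻¹ ≡ 3 (mod 43), so λ ≡ 15·3 ≡ 2.
  x = λ² - 17 - 17 = 4 - 34 ≡ 13; y = λ·(17 - 13) - 36 ≡ 15. → (13, 15)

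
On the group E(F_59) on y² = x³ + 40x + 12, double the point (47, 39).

(24, 20)

tangent at (47, 39): λ = (3·47² + 40)/(2·39) ≡ 0/19. 19⁻¹ ≡ 28 (mod 59), so λ ≡ 0·28 ≡ 0.
  x = λ² - 47 - 47 = 0 - 94 ≡ 24; y = λ·(47 - 24) - 39 ≡ 20. → (24, 20)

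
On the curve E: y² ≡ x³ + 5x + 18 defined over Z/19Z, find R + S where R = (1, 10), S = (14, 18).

(1, 10) + (14, 18). λ = (18 - 10)/(14 - 1) ≡ 8/13 mod 19. 13⁻¹ ≡ 3 (mod 19) since 13·3 = 39 ≡ 1, so λ ≡ 5.
  x = λ² - 1 - 14 = 25 - 15 ≡ 10; y = λ·(1 - 10) - 10 ≡ 2. → (10, 2)

(10, 2)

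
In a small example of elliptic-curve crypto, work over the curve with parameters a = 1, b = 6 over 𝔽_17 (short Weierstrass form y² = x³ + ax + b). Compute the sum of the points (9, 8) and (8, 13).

(9, 8) + (8, 13). λ = (13 - 8)/(8 - 9) ≡ 5/16 mod 17. 16⁻¹ ≡ 16 (mod 17), so λ ≡ 12.
  x = λ² - 9 - 8 = 144 - 17 ≡ 8; y = λ·(9 - 8) - 8 ≡ 4. → (8, 4)

(8, 4)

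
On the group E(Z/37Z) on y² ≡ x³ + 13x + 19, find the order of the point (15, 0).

2P: (15, 0) + (15, 0): same x and y₁ ≡ -y₂, so the sum is O.
2P = O, so the order is 2.

2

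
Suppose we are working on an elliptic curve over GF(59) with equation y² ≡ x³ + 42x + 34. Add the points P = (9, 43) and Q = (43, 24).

(19, 32)

(9, 43) + (43, 24). λ = (24 - 43)/(43 - 9) ≡ 40/34 mod 59. 34⁻¹ ≡ 33 (mod 59), so λ ≡ 22.
  x = λ² - 9 - 43 = 484 - 52 ≡ 19; y = λ·(9 - 19) - 43 ≡ 32. → (19, 32)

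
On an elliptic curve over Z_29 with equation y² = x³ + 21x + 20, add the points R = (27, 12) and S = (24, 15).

(27, 12) + (24, 15). λ = (15 - 12)/(24 - 27) ≡ 3/26 mod 29. 26⁻¹ ≡ 19 (mod 29), so λ ≡ 28.
  x = λ² - 27 - 24 = 784 - 51 ≡ 8; y = λ·(27 - 8) - 12 ≡ 27. → (8, 27)

(8, 27)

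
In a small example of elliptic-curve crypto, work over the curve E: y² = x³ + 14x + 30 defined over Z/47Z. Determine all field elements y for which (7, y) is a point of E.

x³ + 14x + 30 = 471 ≡ 1 (mod 47).
Square roots of 1 mod 47: 1 and 46 (since 1² = 1 ≡ 1).

1, 46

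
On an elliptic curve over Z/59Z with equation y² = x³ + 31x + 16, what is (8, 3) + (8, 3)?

(10, 21)

tangent at (8, 3): λ = (3·8² + 31)/(2·3) ≡ 46/6. 6⁻¹ ≡ 10 (mod 59), so λ ≡ 46·10 ≡ 47.
  x = λ² - 8 - 8 = 2209 - 16 ≡ 10; y = λ·(8 - 10) - 3 ≡ 21. → (10, 21)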